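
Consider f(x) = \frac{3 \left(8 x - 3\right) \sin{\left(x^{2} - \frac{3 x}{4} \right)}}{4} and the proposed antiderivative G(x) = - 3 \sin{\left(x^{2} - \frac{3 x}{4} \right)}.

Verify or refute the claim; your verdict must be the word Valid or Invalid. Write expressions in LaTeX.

Invalid: d/dx[G] - f = - 6 x \sin{\left(x^{2} - \frac{3 x}{4} \right)} - 6 x \cos{\left(x^{2} - \frac{3 x}{4} \right)} + \frac{9 \sin{\left(x^{2} - \frac{3 x}{4} \right)}}{4} + \frac{9 \cos{\left(x^{2} - \frac{3 x}{4} \right)}}{4}, which is not 0.

d/dx[G] = - 6 x \cos{\left(x^{2} - \frac{3 x}{4} \right)} + \frac{9 \cos{\left(x^{2} - \frac{3 x}{4} \right)}}{4}
d/dx[G] - f(x) = - 6 x \sin{\left(x^{2} - \frac{3 x}{4} \right)} - 6 x \cos{\left(x^{2} - \frac{3 x}{4} \right)} + \frac{9 \sin{\left(x^{2} - \frac{3 x}{4} \right)}}{4} + \frac{9 \cos{\left(x^{2} - \frac{3 x}{4} \right)}}{4} != 0.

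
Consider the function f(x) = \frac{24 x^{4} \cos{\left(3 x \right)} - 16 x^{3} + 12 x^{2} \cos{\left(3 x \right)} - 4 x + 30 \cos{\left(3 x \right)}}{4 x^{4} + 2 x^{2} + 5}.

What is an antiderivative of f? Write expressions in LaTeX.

Any candidate F(x) must reproduce f(x) exactly when differentiated.
Check: d/dx[- \log{\left(2 x^{4} + x^{2} + \frac{5}{2} \right)} + 2 \sin{\left(3 x \right)}] = \frac{24 x^{4} \cos{\left(3 x \right)} - 16 x^{3} + 12 x^{2} \cos{\left(3 x \right)} - 4 x + 30 \cos{\left(3 x \right)}}{4 x^{4} + 2 x^{2} + 5} = f(x).

An antiderivative is F(x) = - \log{\left(2 x^{4} + x^{2} + \frac{5}{2} \right)} + 2 \sin{\left(3 x \right)}.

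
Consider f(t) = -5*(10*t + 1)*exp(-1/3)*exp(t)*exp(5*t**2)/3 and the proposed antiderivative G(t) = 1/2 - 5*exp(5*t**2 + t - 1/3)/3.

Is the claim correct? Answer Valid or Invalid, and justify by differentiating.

Valid - differentiating G returns exactly f.

d/dt[G] = -50*t*exp(-1/3)*exp(t)*exp(5*t**2)/3 - 5*exp(-1/3)*exp(t)*exp(5*t**2)/3
This equals f(t) exactly, so the claim holds.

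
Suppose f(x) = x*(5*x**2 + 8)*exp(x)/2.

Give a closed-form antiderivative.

An antiderivative is F(x) = (5*x**3 - 15*x**2 + 38*x - 38)*exp(x)/2.

Recognize the product-rule pattern: f = u'v + uv' with u = 5*x**3/2 - 15*x**2/2 + 19*x - 19, v = exp(x), so integration by parts undoes it.
Check: d/dx[(5*x**3 - 15*x**2 + 38*x - 38)*exp(x)/2] = 5*x**3*exp(x)/2 + 4*x*exp(x), which equals f(x).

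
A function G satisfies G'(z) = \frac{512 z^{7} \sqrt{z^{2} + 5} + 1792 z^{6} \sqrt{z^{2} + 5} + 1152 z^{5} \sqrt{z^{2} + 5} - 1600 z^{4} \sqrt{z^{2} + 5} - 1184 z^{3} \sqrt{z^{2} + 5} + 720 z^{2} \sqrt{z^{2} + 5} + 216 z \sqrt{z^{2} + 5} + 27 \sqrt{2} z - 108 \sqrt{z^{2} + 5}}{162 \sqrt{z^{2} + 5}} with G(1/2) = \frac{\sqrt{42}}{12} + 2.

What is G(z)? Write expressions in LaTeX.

A first test for any G(z): its z-derivative must equal the given G'(z).
A general antiderivative is \frac{\sqrt{\frac{z^{2}}{2} + \frac{5}{2}}}{3} + 2 \left(- \frac{2 z^{2}}{3} - \frac{2 z}{3} + \frac{1}{2}\right)^{4} + C.
The condition gives C = \frac{\sqrt{42}}{12} + 2 - (\frac{\sqrt{42}}{12}) = 2.
So G(z) = \frac{256 z^{8} + 1024 z^{7} + 768 z^{6} - 1280 z^{5} - 1184 z^{4} + 960 z^{3} + 432 z^{2} - 432 z + 108 \sqrt{2} \sqrt{z^{2} + 5} + 1377}{648}.
Check: d/dz[\frac{256 z^{8} + 1024 z^{7} + 768 z^{6} - 1280 z^{5} - 1184 z^{4} + 960 z^{3} + 432 z^{2} - 432 z + 108 \sqrt{2} \sqrt{z^{2} + 5} + 1377}{648}] = \frac{512 z^{7} \sqrt{z^{2} + 5} + 1792 z^{6} \sqrt{z^{2} + 5} + 1152 z^{5} \sqrt{z^{2} + 5} - 1600 z^{4} \sqrt{z^{2} + 5} - 1184 z^{3} \sqrt{z^{2} + 5} + 720 z^{2} \sqrt{z^{2} + 5} + 216 z \sqrt{z^{2} + 5} + 27 \sqrt{2} z - 108 \sqrt{z^{2} + 5}}{162 \sqrt{z^{2} + 5}} = G'(z).

G(z) = \frac{256 z^{8} + 1024 z^{7} + 768 z^{6} - 1280 z^{5} - 1184 z^{4} + 960 z^{3} + 432 z^{2} - 432 z + 108 \sqrt{2} \sqrt{z^{2} + 5} + 1377}{648}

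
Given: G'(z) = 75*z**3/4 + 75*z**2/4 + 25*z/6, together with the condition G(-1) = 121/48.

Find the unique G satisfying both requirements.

G(z) = 3*(5*z**2/2 + 5*z/3)**2/4 + 2

The substitution u = 5*z**2/2 + 5*z/3 works: G'(z) is exactly (dG/du)*(du/dz) for that inner function.
A general antiderivative is 3*(5*z**2/2 + 5*z/3)**2/4 + C.
The condition gives C = 121/48 - (25/48) = 2.
So G(z) = 3*(5*z**2/2 + 5*z/3)**2/4 + 2.
Check: d/dz[3*(5*z**2/2 + 5*z/3)**2/4 + 2] = 75*z**3/4 + 75*z**2/4 + 25*z/6 = G'(z).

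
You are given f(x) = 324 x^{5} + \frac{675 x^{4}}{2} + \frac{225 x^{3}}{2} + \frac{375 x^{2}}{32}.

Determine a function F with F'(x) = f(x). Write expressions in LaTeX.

The substitution u = 3 x^{2} + \frac{5 x}{4} works: f is exactly (dF/du)*(du/dx) for that inner function.
Check: d/dx[2 \left(3 x^{2} + \frac{5 x}{4}\right)^{3}] = 324 x^{5} + \frac{675 x^{4}}{2} + \frac{225 x^{3}}{2} + \frac{375 x^{2}}{32} = f(x).

An antiderivative is F(x) = 2 \left(3 x^{2} + \frac{5 x}{4}\right)^{3}.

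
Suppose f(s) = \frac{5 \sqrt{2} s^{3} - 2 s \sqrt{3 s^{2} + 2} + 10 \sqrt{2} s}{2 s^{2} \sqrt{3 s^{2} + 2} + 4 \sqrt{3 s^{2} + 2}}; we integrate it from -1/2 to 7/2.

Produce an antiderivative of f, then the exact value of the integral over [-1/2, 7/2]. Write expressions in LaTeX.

Whatever form F(s) takes, F'(s) = f(s) is non-negotiable.
F(s) = \frac{5 \sqrt{\frac{3 s^{2}}{2} + 1}}{3} - \frac{\log{\left(2 s^{2} + 4 \right)}}{2} is an antiderivative of f.
Check: d/ds[\frac{5 \sqrt{\frac{3 s^{2}}{2} + 1}}{3} - \frac{\log{\left(2 s^{2} + 4 \right)}}{2}] = \frac{5 \sqrt{2} s^{3} - 2 s \sqrt{3 s^{2} + 2} + 10 \sqrt{2} s}{2 s^{2} \sqrt{3 s^{2} + 2} + 4 \sqrt{3 s^{2} + 2}} = f(s).
F(7/2) = - \frac{\log{\left(\frac{57}{2} \right)}}{2} + \frac{5 \sqrt{310}}{12}; F(-1/2) = - \frac{\log{\left(\frac{9}{2} \right)}}{2} + \frac{5 \sqrt{22}}{12}.
Integral = F(7/2) - F(-1/2) = - \frac{5 \sqrt{22}}{12} - \frac{\log{\left(\frac{57}{2} \right)}}{2} + \frac{\log{\left(\frac{9}{2} \right)}}{2} + \frac{5 \sqrt{310}}{12}.

Antiderivative: F(s) = \frac{5 \sqrt{\frac{3 s^{2}}{2} + 1}}{3} - \frac{\log{\left(2 s^{2} + 4 \right)}}{2}; value = - \frac{5 \sqrt{22}}{12} - \frac{\log{\left(\frac{57}{2} \right)}}{2} + \frac{\log{\left(\frac{9}{2} \right)}}{2} + \frac{5 \sqrt{310}}{12}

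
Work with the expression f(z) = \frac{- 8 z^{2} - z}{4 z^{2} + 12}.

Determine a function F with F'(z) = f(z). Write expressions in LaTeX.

An antiderivative is F(z) = - 2 z - \frac{\log{\left(z^{2} + 3 \right)}}{8} + 2 \sqrt{3} \operatorname{atan}{\left(\frac{\sqrt{3} z}{3} \right)}.

A first test for any F(z): its z-derivative must equal f(z) identically.
Check: d/dz[- 2 z - \frac{\log{\left(z^{2} + 3 \right)}}{8} + 2 \sqrt{3} \operatorname{atan}{\left(\frac{\sqrt{3} z}{3} \right)}] = \frac{- 8 z^{2} - z}{4 z^{2} + 12} = f(z).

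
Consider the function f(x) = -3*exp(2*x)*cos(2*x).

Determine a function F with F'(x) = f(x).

Differentiate the proposed F(x) back; it has to land on f(x) exactly.
Check: d/dx[-3*exp(2*x)*sin(2*x)/4 - 3*exp(2*x)*cos(2*x)/4] = -3*exp(2*x)*cos(2*x) = f(x).

An antiderivative is F(x) = -3*exp(2*x)*sin(2*x)/4 - 3*exp(2*x)*cos(2*x)/4.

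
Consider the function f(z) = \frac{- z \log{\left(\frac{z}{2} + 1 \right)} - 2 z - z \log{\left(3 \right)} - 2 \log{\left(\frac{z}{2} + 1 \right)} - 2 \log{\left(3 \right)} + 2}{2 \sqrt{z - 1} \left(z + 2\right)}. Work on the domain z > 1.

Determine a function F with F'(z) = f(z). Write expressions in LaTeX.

An antiderivative is F(z) = - \sqrt{z - 1} \log{\left(\frac{3 z}{2} + 3 \right)}.

f has the shape u'v + uv' for u = - \sqrt{z - 1} and v = \log{\left(\frac{3 z}{2} + 3 \right)} — it is the derivative of the product u*v.
Check: d/dz[- \sqrt{z - 1} \log{\left(\frac{3 z}{2} + 3 \right)}] = \frac{- z \log{\left(\frac{z}{2} + 1 \right)} - 2 z - z \log{\left(3 \right)} - 2 \log{\left(\frac{z}{2} + 1 \right)} - 2 \log{\left(3 \right)} + 2}{2 z \sqrt{z - 1} + 4 \sqrt{z - 1}}, which equals f(z).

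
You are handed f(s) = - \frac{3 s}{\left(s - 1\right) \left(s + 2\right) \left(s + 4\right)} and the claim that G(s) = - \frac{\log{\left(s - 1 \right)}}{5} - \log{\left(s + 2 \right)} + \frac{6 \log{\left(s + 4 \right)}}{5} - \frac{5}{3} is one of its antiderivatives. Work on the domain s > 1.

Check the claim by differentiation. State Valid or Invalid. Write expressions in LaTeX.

d/ds[G] = - \frac{3 s}{s^{3} + 5 s^{2} + 2 s - 8}
This equals f(s) exactly, so the claim holds.

Valid - the claim checks out under differentiation.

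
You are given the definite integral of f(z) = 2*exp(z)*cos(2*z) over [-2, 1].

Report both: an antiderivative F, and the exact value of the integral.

Antiderivative: F(z) = 2*(2*sin(2*z) + cos(2*z))*exp(z)/5; value = 2*exp(1)*cos(2)/5 + 4*exp(-2)*sin(4)/5 - 2*exp(-2)*cos(4)/5 + 4*exp(1)*sin(2)/5

Recover f(z) by differentiating a candidate F(z); any mismatch rules it out.
F(z) = 2*(2*sin(2*z) + cos(2*z))*exp(z)/5 is an antiderivative of f.
Check: d/dz[2*(2*sin(2*z) + cos(2*z))*exp(z)/5] = 2*exp(z)*cos(2*z) = f(z).
F(1) = 2*exp(1)*cos(2)/5 + 4*exp(1)*sin(2)/5; F(-2) = 2*exp(-2)*cos(4)/5 - 4*exp(-2)*sin(4)/5.
Integral = F(1) - F(-2) = 2*exp(1)*cos(2)/5 + 4*exp(-2)*sin(4)/5 - 2*exp(-2)*cos(4)/5 + 4*exp(1)*sin(2)/5.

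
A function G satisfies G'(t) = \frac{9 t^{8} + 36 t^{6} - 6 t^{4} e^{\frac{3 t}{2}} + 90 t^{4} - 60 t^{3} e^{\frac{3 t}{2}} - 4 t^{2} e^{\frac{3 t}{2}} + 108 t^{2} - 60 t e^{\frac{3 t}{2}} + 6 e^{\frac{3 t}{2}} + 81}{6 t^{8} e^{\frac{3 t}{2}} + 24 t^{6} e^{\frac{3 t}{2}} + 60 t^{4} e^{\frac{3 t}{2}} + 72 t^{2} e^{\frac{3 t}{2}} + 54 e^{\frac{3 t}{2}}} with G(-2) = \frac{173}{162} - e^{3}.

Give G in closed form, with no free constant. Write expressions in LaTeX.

Since d/dt undoes antidifferentiation here, G(t) must give back the stated G'(t).
A general antiderivative is \frac{\frac{t}{3} + \frac{5}{2}}{t^{4} + 2 t^{2} + 3} - e^{- \frac{3 t}{2}} + C.
The condition gives C = \frac{173}{162} - e^{3} - (\frac{11}{162} - e^{3}) = 1.
So G(t) = \frac{\left(6 t^{4} e^{\frac{3 t}{2}} - 6 t^{4} + 12 t^{2} e^{\frac{3 t}{2}} - 12 t^{2} + 2 t e^{\frac{3 t}{2}} + 33 e^{\frac{3 t}{2}} - 18\right) e^{- \frac{3 t}{2}}}{6 \left(t^{4} + 2 t^{2} + 3\right)}.
Check: d/dt[\frac{\left(6 t^{4} e^{\frac{3 t}{2}} - 6 t^{4} + 12 t^{2} e^{\frac{3 t}{2}} - 12 t^{2} + 2 t e^{\frac{3 t}{2}} + 33 e^{\frac{3 t}{2}} - 18\right) e^{- \frac{3 t}{2}}}{6 \left(t^{4} + 2 t^{2} + 3\right)}] = \frac{9 t^{8} + 36 t^{6} - 6 t^{4} e^{\frac{3 t}{2}} + 90 t^{4} - 60 t^{3} e^{\frac{3 t}{2}} - 4 t^{2} e^{\frac{3 t}{2}} + 108 t^{2} - 60 t e^{\frac{3 t}{2}} + 6 e^{\frac{3 t}{2}} + 81}{6 t^{8} e^{\frac{3 t}{2}} + 24 t^{6} e^{\frac{3 t}{2}} + 60 t^{4} e^{\frac{3 t}{2}} + 72 t^{2} e^{\frac{3 t}{2}} + 54 e^{\frac{3 t}{2}}} = G'(t).

G(t) = \frac{\left(6 t^{4} e^{\frac{3 t}{2}} - 6 t^{4} + 12 t^{2} e^{\frac{3 t}{2}} - 12 t^{2} + 2 t e^{\frac{3 t}{2}} + 33 e^{\frac{3 t}{2}} - 18\right) e^{- \frac{3 t}{2}}}{6 \left(t^{4} + 2 t^{2} + 3\right)}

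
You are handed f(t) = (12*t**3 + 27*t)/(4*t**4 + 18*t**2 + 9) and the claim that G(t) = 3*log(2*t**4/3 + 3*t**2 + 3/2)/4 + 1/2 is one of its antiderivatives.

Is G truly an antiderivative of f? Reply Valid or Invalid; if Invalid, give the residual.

d/dt[G] = (12*t**3 + 27*t)/(4*t**4 + 18*t**2 + 9)
This equals f(t) exactly, so the claim holds.

Valid: G'(t) = f(t).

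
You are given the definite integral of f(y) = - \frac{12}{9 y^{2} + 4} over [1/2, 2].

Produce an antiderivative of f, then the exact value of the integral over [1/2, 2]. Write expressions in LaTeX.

Antiderivative: F(y) = - 2 \operatorname{atan}{\left(\frac{3 y}{2} \right)}; value = - 2 \operatorname{atan}{\left(3 \right)} + 2 \operatorname{atan}{\left(\frac{3}{4} \right)}

An antiderivative F(y) passes only if d/dy[F] lands on f(y) exactly.
F(y) = - 2 \operatorname{atan}{\left(\frac{3 y}{2} \right)} is an antiderivative of f.
Check: d/dy[- 2 \operatorname{atan}{\left(\frac{3 y}{2} \right)}] = - \frac{12}{9 y^{2} + 4} = f(y).
F(2) = - 2 \operatorname{atan}{\left(3 \right)}; F(1/2) = - 2 \operatorname{atan}{\left(\frac{3}{4} \right)}.
Integral = F(2) - F(1/2) = - 2 \operatorname{atan}{\left(3 \right)} + 2 \operatorname{atan}{\left(\frac{3}{4} \right)}.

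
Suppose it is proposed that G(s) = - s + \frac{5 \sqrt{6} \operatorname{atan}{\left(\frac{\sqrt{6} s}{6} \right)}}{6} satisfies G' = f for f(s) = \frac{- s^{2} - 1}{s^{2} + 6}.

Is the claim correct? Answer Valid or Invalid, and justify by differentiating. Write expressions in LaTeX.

Valid - the claim checks out under differentiation.

d/ds[G] = \frac{- s^{2} - 1}{s^{2} + 6}
This equals f(s) exactly, so the claim holds.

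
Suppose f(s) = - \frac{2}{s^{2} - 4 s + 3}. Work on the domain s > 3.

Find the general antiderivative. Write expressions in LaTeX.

F(s) = - \log{\left(s - 3 \right)} + \log{\left(s - 1 \right)} + C

The denominator factors as \left(s - 3\right) \left(s - 1\right); partial fractions split f into directly integrable pieces: \frac{1}{s - 1} - \frac{1}{s - 3}.
Check: d/ds[- \log{\left(s - 3 \right)} + \log{\left(s - 1 \right)}] = - \frac{2}{s^{2} - 4 s + 3} = f(s).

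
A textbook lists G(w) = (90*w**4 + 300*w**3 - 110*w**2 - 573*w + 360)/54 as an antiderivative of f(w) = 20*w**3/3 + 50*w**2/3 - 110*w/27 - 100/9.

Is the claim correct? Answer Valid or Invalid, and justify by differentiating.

Invalid: d/dw[G] - f = 1/2, which is not 0.

d/dw[G] = 20*w**3/3 + 50*w**2/3 - 110*w/27 - 191/18
d/dw[G] - f(w) = 1/2 != 0.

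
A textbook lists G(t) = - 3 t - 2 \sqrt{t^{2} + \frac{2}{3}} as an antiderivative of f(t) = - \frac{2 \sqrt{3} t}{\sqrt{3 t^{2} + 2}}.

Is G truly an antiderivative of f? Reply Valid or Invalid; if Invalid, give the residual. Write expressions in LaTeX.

Invalid: d/dt[G] - f = -3, which is not 0.

d/dt[G] = \frac{- 2 \sqrt{3} t - 3 \sqrt{3 t^{2} + 2}}{\sqrt{3 t^{2} + 2}}
d/dt[G] - f(t) = -3 != 0.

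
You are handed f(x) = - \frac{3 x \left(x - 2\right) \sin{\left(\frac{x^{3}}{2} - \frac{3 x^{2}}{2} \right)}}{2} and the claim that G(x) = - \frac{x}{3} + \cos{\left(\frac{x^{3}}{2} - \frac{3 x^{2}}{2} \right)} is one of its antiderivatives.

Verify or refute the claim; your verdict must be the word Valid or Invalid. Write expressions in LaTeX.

d/dx[G] = - \frac{3 x^{2} \sin{\left(\frac{x^{3}}{2} - \frac{3 x^{2}}{2} \right)}}{2} + 3 x \sin{\left(\frac{x^{3}}{2} - \frac{3 x^{2}}{2} \right)} - \frac{1}{3}
d/dx[G] - f(x) = - \frac{1}{3} != 0.

Invalid: d/dx[G] - f = - \frac{1}{3}, which is not 0.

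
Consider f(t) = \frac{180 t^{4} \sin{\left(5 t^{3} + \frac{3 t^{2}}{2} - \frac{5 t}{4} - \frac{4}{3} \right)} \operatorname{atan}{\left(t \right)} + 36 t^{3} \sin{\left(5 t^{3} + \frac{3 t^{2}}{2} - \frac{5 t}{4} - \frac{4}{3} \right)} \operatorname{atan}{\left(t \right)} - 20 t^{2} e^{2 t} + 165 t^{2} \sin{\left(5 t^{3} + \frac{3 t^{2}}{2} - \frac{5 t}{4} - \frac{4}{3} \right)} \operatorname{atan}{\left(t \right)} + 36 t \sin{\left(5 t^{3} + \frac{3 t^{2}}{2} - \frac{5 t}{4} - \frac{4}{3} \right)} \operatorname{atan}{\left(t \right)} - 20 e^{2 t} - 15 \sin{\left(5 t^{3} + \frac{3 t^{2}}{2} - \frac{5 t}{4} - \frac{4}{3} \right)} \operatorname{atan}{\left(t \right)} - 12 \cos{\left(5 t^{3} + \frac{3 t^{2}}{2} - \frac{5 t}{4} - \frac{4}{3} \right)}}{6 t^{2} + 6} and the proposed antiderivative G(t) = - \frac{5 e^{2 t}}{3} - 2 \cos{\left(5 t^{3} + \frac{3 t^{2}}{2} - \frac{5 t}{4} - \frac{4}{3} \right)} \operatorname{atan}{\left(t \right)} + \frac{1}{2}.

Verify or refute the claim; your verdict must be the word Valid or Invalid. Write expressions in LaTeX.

d/dt[G] = \frac{180 t^{4} \sin{\left(5 t^{3} + \frac{3 t^{2}}{2} - \frac{5 t}{4} - \frac{4}{3} \right)} \operatorname{atan}{\left(t \right)} + 36 t^{3} \sin{\left(5 t^{3} + \frac{3 t^{2}}{2} - \frac{5 t}{4} - \frac{4}{3} \right)} \operatorname{atan}{\left(t \right)} - 20 t^{2} e^{2 t} + 165 t^{2} \sin{\left(5 t^{3} + \frac{3 t^{2}}{2} - \frac{5 t}{4} - \frac{4}{3} \right)} \operatorname{atan}{\left(t \right)} + 36 t \sin{\left(5 t^{3} + \frac{3 t^{2}}{2} - \frac{5 t}{4} - \frac{4}{3} \right)} \operatorname{atan}{\left(t \right)} - 20 e^{2 t} - 15 \sin{\left(5 t^{3} + \frac{3 t^{2}}{2} - \frac{5 t}{4} - \frac{4}{3} \right)} \operatorname{atan}{\left(t \right)} - 12 \cos{\left(5 t^{3} + \frac{3 t^{2}}{2} - \frac{5 t}{4} - \frac{4}{3} \right)}}{6 t^{2} + 6}
This equals f(t) exactly, so the claim holds.

Valid - the claim checks out under differentiation.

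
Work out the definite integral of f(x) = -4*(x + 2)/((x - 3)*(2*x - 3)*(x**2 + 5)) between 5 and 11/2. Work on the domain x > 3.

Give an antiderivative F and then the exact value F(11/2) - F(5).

Antiderivative: F(x) = (-1450*log(x - 3) + 1960*log(x - 3/2) - 255*log(x**2 + 5) + 282*sqrt(5)*atan(sqrt(5)*x/5))/3045; value = -56*log(7/2)/87 - 10*log(5/2)/21 - 17*log(141/4)/203 - 94*sqrt(5)*atan(sqrt(5))/1015 + 94*sqrt(5)*atan(11*sqrt(5)/10)/1015 + 17*log(30)/203 + 10*log(2)/21 + 56*log(4)/87

Factor the denominator ((x - 3)*(2*x - 3)*(x**2 + 5)) and decompose: f = -2*(17*x - 47)/(203*(x**2 + 5)) + 112/(87*(2*x - 3)) - 10/(21*(x - 3)); each piece integrates to a log, atan, or power term.
F(x) = (-1450*log(x - 3) + 1960*log(x - 3/2) - 255*log(x**2 + 5) + 282*sqrt(5)*atan(sqrt(5)*x/5))/3045 is an antiderivative of f.
Check: d/dx[(-1450*log(x - 3) + 1960*log(x - 3/2) - 255*log(x**2 + 5) + 282*sqrt(5)*atan(sqrt(5)*x/5))/3045] = (-4*x - 8)/(2*x**4 - 9*x**3 + 19*x**2 - 45*x + 45), which equals f(x).
F(11/2) = -10*log(5/2)/21 - 17*log(141/4)/203 + 94*sqrt(5)*atan(11*sqrt(5)/10)/1015 + 56*log(4)/87; F(5) = -10*log(2)/21 - 17*log(30)/203 + 94*sqrt(5)*atan(sqrt(5))/1015 + 56*log(7/2)/87.
Integral = F(11/2) - F(5) = -56*log(7/2)/87 - 10*log(5/2)/21 - 17*log(141/4)/203 - 94*sqrt(5)*atan(sqrt(5))/1015 + 94*sqrt(5)*atan(11*sqrt(5)/10)/1015 + 17*log(30)/203 + 10*log(2)/21 + 56*log(4)/87.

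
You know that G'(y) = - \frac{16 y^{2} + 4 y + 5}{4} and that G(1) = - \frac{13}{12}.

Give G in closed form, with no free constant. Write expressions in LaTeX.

G(y) = - \frac{16 y^{3} + 6 y^{2} + 15 y - 24}{12}

Check a candidate G(y) by differentiating: d/dy[G] must match the given G'(y).
A general antiderivative is - \frac{4 y^{3}}{3} - \frac{y^{2}}{2} - \frac{5 y}{4} + C.
The condition gives C = - \frac{13}{12} - (- \frac{37}{12}) = 2.
So G(y) = - \frac{16 y^{3} + 6 y^{2} + 15 y - 24}{12}.
Check: d/dy[- \frac{16 y^{3} + 6 y^{2} + 15 y - 24}{12}] = - 4 y^{2} - y - \frac{5}{4}, which equals G'(y).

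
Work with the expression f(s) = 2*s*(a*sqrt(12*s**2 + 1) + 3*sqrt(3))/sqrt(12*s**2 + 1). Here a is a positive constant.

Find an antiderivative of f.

Whatever form F(s) takes, F'(s) = f(s) is non-negotiable.
Check: d/ds[(2*a*s**2 + sqrt(3)*sqrt(12*s**2 + 1))/2] = (2*a*s*sqrt(12*s**2 + 1) + 6*sqrt(3)*s)/sqrt(12*s**2 + 1), which equals f(s).

An antiderivative is F(s) = (2*a*s**2 + sqrt(3)*sqrt(12*s**2 + 1))/2.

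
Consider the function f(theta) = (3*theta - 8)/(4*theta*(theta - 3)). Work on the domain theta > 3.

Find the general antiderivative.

The denominator factors as 4*theta*(theta - 3); partial fractions split f into directly integrable pieces: 1/(12*(theta - 3)) + 2/(3*theta).
Check: d/dtheta[2*log(theta)/3 + log(theta - 3)/12] = (3*theta - 8)/(4*theta**2 - 12*theta), which equals f(theta).

F(theta) = 2*log(theta)/3 + log(theta - 3)/12 + C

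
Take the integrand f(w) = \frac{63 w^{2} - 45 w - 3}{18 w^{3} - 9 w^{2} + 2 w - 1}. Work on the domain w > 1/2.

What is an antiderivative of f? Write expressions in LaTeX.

For F(w) to be correct the identity F'(w) - f(w) = 0 must hold.
Check: d/dw[- \frac{3 \log{\left(2 w - 1 \right)} - 5 \log{\left(3 w^{2} + \frac{1}{3} \right)}}{2}] = \frac{63 w^{2} - 45 w - 3}{18 w^{3} - 9 w^{2} + 2 w - 1} = f(w).

An antiderivative is F(w) = - \frac{3 \log{\left(2 w - 1 \right)} - 5 \log{\left(3 w^{2} + \frac{1}{3} \right)}}{2}.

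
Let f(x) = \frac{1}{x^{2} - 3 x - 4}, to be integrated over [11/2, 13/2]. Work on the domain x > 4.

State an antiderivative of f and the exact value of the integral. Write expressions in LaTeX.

Factor the denominator (\left(x - 4\right) \left(x + 1\right)) and decompose: f = - \frac{1}{5 \left(x + 1\right)} + \frac{1}{5 \left(x - 4\right)}; each piece integrates to a log, atan, or power term.
F(x) = \frac{\log{\left(x - 4 \right)}}{5} - \frac{\log{\left(x + 1 \right)}}{5} is an antiderivative of f.
Check: d/dx[\frac{\log{\left(x - 4 \right)}}{5} - \frac{\log{\left(x + 1 \right)}}{5}] = \frac{1}{x^{2} - 3 x - 4} = f(x).
F(13/2) = - \frac{\log{\left(\frac{15}{2} \right)}}{5} + \frac{\log{\left(\frac{5}{2} \right)}}{5}; F(11/2) = - \frac{\log{\left(\frac{13}{2} \right)}}{5} + \frac{\log{\left(\frac{3}{2} \right)}}{5}.
Integral = F(13/2) - F(11/2) = - \frac{\log{\left(\frac{15}{2} \right)}}{5} - \frac{\log{\left(\frac{3}{2} \right)}}{5} + \frac{\log{\left(\frac{5}{2} \right)}}{5} + \frac{\log{\left(\frac{13}{2} \right)}}{5}.

Antiderivative: F(x) = \frac{\log{\left(x - 4 \right)}}{5} - \frac{\log{\left(x + 1 \right)}}{5}; value = - \frac{\log{\left(\frac{15}{2} \right)}}{5} - \frac{\log{\left(\frac{3}{2} \right)}}{5} + \frac{\log{\left(\frac{5}{2} \right)}}{5} + \frac{\log{\left(\frac{13}{2} \right)}}{5}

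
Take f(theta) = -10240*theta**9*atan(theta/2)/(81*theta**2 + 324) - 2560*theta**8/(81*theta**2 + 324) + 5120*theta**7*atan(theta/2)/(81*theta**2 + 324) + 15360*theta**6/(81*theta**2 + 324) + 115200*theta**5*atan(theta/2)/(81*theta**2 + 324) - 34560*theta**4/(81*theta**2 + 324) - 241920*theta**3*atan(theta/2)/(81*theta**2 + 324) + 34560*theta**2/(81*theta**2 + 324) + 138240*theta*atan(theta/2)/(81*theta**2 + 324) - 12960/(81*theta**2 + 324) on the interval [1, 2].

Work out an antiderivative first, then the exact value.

f has the shape u'v + uv' for u = -5*(2 - 4*theta**2/3)**4 and v = atan(theta/2) — it is the derivative of the product u*v.
F(theta) = -1280*theta**8*atan(theta/2)/81 + 2560*theta**6*atan(theta/2)/27 - 640*theta**4*atan(theta/2)/3 + 640*theta**2*atan(theta/2)/3 - 80*atan(theta/2) is an antiderivative of f.
Check: d/dtheta[-1280*theta**8*atan(theta/2)/81 + 2560*theta**6*atan(theta/2)/27 - 640*theta**4*atan(theta/2)/3 + 640*theta**2*atan(theta/2)/3 - 80*atan(theta/2)] = (-10240*theta**9*atan(theta/2) - 2560*theta**8 + 5120*theta**7*atan(theta/2) + 15360*theta**6 + 115200*theta**5*atan(theta/2) - 34560*theta**4 - 241920*theta**3*atan(theta/2) + 34560*theta**2 + 138240*theta*atan(theta/2) - 12960)/(81*theta**2 + 324), which equals f(theta).
F(2) = -12500*pi/81; F(1) = -80*atan(1/2)/81.
Integral = F(2) - F(1) = -12500*pi/81 + 80*atan(1/2)/81.

Antiderivative: F(theta) = -1280*theta**8*atan(theta/2)/81 + 2560*theta**6*atan(theta/2)/27 - 640*theta**4*atan(theta/2)/3 + 640*theta**2*atan(theta/2)/3 - 80*atan(theta/2); value = -12500*pi/81 + 80*atan(1/2)/81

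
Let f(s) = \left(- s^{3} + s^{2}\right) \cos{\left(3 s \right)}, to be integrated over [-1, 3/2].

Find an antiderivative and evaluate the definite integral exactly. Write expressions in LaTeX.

Antiderivative: F(s) = - \frac{s^{3} \sin{\left(3 s \right)}}{3} + \frac{s^{2} \sin{\left(3 s \right)}}{3} - \frac{s^{2} \cos{\left(3 s \right)}}{3} + \frac{2 s \sin{\left(3 s \right)}}{9} + \frac{2 s \cos{\left(3 s \right)}}{9} - \frac{2 \sin{\left(3 s \right)}}{27} + \frac{2 \cos{\left(3 s \right)}}{27}; value = \frac{13 \cos{\left(3 \right)}}{27} + \frac{10 \sin{\left(3 \right)}}{27} - \frac{37 \cos{\left(\frac{9}{2} \right)}}{108} - \frac{25 \sin{\left(\frac{9}{2} \right)}}{216}

Check any antiderivative F(s) by computing F'(s) and comparing it with f(s).
F(s) = - \frac{s^{3} \sin{\left(3 s \right)}}{3} + \frac{s^{2} \sin{\left(3 s \right)}}{3} - \frac{s^{2} \cos{\left(3 s \right)}}{3} + \frac{2 s \sin{\left(3 s \right)}}{9} + \frac{2 s \cos{\left(3 s \right)}}{9} - \frac{2 \sin{\left(3 s \right)}}{27} + \frac{2 \cos{\left(3 s \right)}}{27} is an antiderivative of f.
Check: d/ds[- \frac{s^{3} \sin{\left(3 s \right)}}{3} + \frac{s^{2} \sin{\left(3 s \right)}}{3} - \frac{s^{2} \cos{\left(3 s \right)}}{3} + \frac{2 s \sin{\left(3 s \right)}}{9} + \frac{2 s \cos{\left(3 s \right)}}{9} - \frac{2 \sin{\left(3 s \right)}}{27} + \frac{2 \cos{\left(3 s \right)}}{27}] = - s^{3} \cos{\left(3 s \right)} + s^{2} \cos{\left(3 s \right)}, which equals f(s).
F(3/2) = - \frac{37 \cos{\left(\frac{9}{2} \right)}}{108} - \frac{25 \sin{\left(\frac{9}{2} \right)}}{216}; F(-1) = - \frac{10 \sin{\left(3 \right)}}{27} - \frac{13 \cos{\left(3 \right)}}{27}.
Integral = F(3/2) - F(-1) = \frac{13 \cos{\left(3 \right)}}{27} + \frac{10 \sin{\left(3 \right)}}{27} - \frac{37 \cos{\left(\frac{9}{2} \right)}}{108} - \frac{25 \sin{\left(\frac{9}{2} \right)}}{216}.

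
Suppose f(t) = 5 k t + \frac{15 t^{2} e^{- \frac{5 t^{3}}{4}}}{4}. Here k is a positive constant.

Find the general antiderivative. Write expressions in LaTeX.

F(t) = \frac{\left(5 k t^{2} e^{\frac{5 t^{3}}{4}} - 2\right) e^{- \frac{5 t^{3}}{4}}}{2} + C

The integrand splits into summands that can be handled one at a time.
Check: d/dt[\frac{\left(5 k t^{2} e^{\frac{5 t^{3}}{4}} - 2\right) e^{- \frac{5 t^{3}}{4}}}{2}] = \frac{\left(20 k t e^{\frac{5 t^{3}}{4}} + 15 t^{2}\right) e^{- \frac{5 t^{3}}{4}}}{4}, which equals f(t).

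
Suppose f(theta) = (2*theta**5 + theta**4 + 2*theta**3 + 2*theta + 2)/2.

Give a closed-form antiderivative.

Recover f(theta) by differentiating a candidate F(theta); any mismatch rules it out.
Check: d/dtheta[theta**6/6 + theta**5/10 + theta**4/4 + theta**2/2 + theta] = theta**5 + theta**4/2 + theta**3 + theta + 1, which equals f(theta).

An antiderivative is F(theta) = theta**6/6 + theta**5/10 + theta**4/4 + theta**2/2 + theta.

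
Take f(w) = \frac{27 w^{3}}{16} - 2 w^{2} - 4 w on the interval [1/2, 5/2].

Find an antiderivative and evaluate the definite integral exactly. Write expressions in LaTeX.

Antiderivative: F(w) = \frac{27 w^{4}}{64} - \frac{2 w^{3}}{3} - 2 w^{2}; value = - \frac{1129}{192}

Integrate term by term and add the pieces.
F(w) = \frac{27 w^{4}}{64} - \frac{2 w^{3}}{3} - 2 w^{2} is an antiderivative of f.
Check: d/dw[\frac{27 w^{4}}{64} - \frac{2 w^{3}}{3} - 2 w^{2}] = \frac{27 w^{3}}{16} - 2 w^{2} - 4 w = f(w).
F(5/2) = - \frac{19775}{3072}; F(1/2) = - \frac{1711}{3072}.
Integral = F(5/2) - F(1/2) = - \frac{1129}{192}.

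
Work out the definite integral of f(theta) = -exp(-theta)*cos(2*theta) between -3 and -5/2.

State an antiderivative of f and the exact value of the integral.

An antiderivative F(theta) passes only if d/dtheta[F] lands on f(theta) exactly.
F(theta) = -2*exp(-theta)*sin(2*theta)/5 + exp(-theta)*cos(2*theta)/5 is an antiderivative of f.
Check: d/dtheta[-2*exp(-theta)*sin(2*theta)/5 + exp(-theta)*cos(2*theta)/5] = -exp(-theta)*cos(2*theta) = f(theta).
F(-5/2) = 2*exp(5/2)*sin(5)/5 + exp(5/2)*cos(5)/5; F(-3) = 2*exp(3)*sin(6)/5 + exp(3)*cos(6)/5.
Integral = F(-5/2) - F(-3) = 2*exp(5/2)*sin(5)/5 - exp(3)*cos(6)/5 + exp(5/2)*cos(5)/5 - 2*exp(3)*sin(6)/5.

Antiderivative: F(theta) = -2*exp(-theta)*sin(2*theta)/5 + exp(-theta)*cos(2*theta)/5; value = 2*exp(5/2)*sin(5)/5 - exp(3)*cos(6)/5 + exp(5/2)*cos(5)/5 - 2*exp(3)*sin(6)/5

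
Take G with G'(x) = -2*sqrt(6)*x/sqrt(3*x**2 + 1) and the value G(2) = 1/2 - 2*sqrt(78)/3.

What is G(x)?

G(x) = 1/2 - 2*sqrt(2*x**2 + 2/3)

The substitution u = 2*x**2 + 2/3 works: G'(x) is exactly (dG/du)*(du/dx) for that inner function.
A general antiderivative is -2*sqrt(2*x**2 + 2/3) + C.
The condition gives C = 1/2 - 2*sqrt(78)/3 - (-2*sqrt(78)/3) = 1/2.
So G(x) = 1/2 - 2*sqrt(2*x**2 + 2/3).
Check: d/dx[1/2 - 2*sqrt(2*x**2 + 2/3)] = -2*sqrt(6)*x/sqrt(3*x**2 + 1) = G'(x).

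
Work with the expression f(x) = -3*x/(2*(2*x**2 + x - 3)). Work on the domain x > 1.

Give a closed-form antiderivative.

An antiderivative is F(x) = -3*log(x - 1)/10 - 9*log(x + 3/2)/20.

The denominator factors as 2*(x - 1)*(2*x + 3); partial fractions split f into directly integrable pieces: -9/(10*(2*x + 3)) - 3/(10*(x - 1)).
Check: d/dx[-3*log(x - 1)/10 - 9*log(x + 3/2)/20] = -3*x/(4*x**2 + 2*x - 6), which equals f(x).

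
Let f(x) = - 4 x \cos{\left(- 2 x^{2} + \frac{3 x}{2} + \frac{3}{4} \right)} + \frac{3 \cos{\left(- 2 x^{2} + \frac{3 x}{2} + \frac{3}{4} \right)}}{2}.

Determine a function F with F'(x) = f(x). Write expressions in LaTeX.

An antiderivative is F(x) = \sin{\left(- 2 x^{2} + \frac{3 x}{2} + \frac{3}{4} \right)}.

f matches the chain-rule pattern g'(h)*h' with inner function h(x) = - 2 x^{2} + \frac{3 x}{2} + \frac{3}{4}; substituting u = h(x) collapses the integral.
Check: d/dx[\sin{\left(- 2 x^{2} + \frac{3 x}{2} + \frac{3}{4} \right)}] = - 4 x \cos{\left(- 2 x^{2} + \frac{3 x}{2} + \frac{3}{4} \right)} + \frac{3 \cos{\left(- 2 x^{2} + \frac{3 x}{2} + \frac{3}{4} \right)}}{2} = f(x).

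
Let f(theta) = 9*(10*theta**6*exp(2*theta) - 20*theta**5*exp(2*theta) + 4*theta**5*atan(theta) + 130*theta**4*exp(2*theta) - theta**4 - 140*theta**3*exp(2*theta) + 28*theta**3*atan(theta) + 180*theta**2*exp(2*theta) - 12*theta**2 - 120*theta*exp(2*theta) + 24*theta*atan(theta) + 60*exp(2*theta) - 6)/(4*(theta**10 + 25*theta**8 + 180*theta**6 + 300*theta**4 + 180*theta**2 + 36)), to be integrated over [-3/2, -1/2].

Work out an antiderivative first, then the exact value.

Antiderivative: F(theta) = -9*(-5*exp(2*theta) + atan(theta))/(4*(theta**4 + 12*theta**2 + 6)); value = -12*atan(3/2)/203 - 60*exp(-3)/203 + 36*atan(1/2)/145 + 36*exp(-1)/29

f has the shape u'v + uv' for u = 3/(2*(theta**4/3 + 4*theta**2 + 2)) and v = 5*exp(2*theta)/2 - atan(theta)/2 — it is the derivative of the product u*v.
F(theta) = -9*(-5*exp(2*theta) + atan(theta))/(4*(theta**4 + 12*theta**2 + 6)) is an antiderivative of f.
Check: d/dtheta[-9*(-5*exp(2*theta) + atan(theta))/(4*(theta**4 + 12*theta**2 + 6))] = (90*theta**6*exp(2*theta) - 180*theta**5*exp(2*theta) + 36*theta**5*atan(theta) + 1170*theta**4*exp(2*theta) - 9*theta**4 - 1260*theta**3*exp(2*theta) + 252*theta**3*atan(theta) + 1620*theta**2*exp(2*theta) - 108*theta**2 - 1080*theta*exp(2*theta) + 216*theta*atan(theta) + 540*exp(2*theta) - 54)/(4*theta**10 + 100*theta**8 + 720*theta**6 + 1200*theta**4 + 720*theta**2 + 144), which equals f(theta).
F(-1/2) = 36*atan(1/2)/145 + 36*exp(-1)/29; F(-3/2) = 60*exp(-3)/203 + 12*atan(3/2)/203.
Integral = F(-1/2) - F(-3/2) = -12*atan(3/2)/203 - 60*exp(-3)/203 + 36*atan(1/2)/145 + 36*exp(-1)/29.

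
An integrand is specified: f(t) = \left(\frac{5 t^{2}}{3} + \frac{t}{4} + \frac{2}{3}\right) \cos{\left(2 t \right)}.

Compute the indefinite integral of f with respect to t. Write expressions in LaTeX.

A candidate is checked by its d/dt: the result must match f(t).
Check: d/dt[\frac{5 t^{2} \sin{\left(2 t \right)}}{6} + \frac{t \sin{\left(2 t \right)}}{8} + \frac{5 t \cos{\left(2 t \right)}}{6} - \frac{\sin{\left(2 t \right)}}{12} + \frac{\cos{\left(2 t \right)}}{16}] = \frac{5 t^{2} \cos{\left(2 t \right)}}{3} + \frac{t \cos{\left(2 t \right)}}{4} + \frac{2 \cos{\left(2 t \right)}}{3}, which equals f(t).

F(t) = \frac{5 t^{2} \sin{\left(2 t \right)}}{6} + \frac{t \sin{\left(2 t \right)}}{8} + \frac{5 t \cos{\left(2 t \right)}}{6} - \frac{\sin{\left(2 t \right)}}{12} + \frac{\cos{\left(2 t \right)}}{16} + C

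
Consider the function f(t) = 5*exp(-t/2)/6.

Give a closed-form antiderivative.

An antiderivative is F(t) = -5*exp(-t/2)/3.

Since d/dt undoes antidifferentiation here, F'(t) = f(t) is required of F(t).
Check: d/dt[-5*exp(-t/2)/3] = 5*exp(-t/2)/6 = f(t).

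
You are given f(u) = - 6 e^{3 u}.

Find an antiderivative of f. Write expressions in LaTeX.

Recover f(u) by differentiating a candidate F(u); any mismatch rules it out.
Check: d/du[- 2 e^{3 u}] = - 6 e^{3 u} = f(u).

An antiderivative is F(u) = - 2 e^{3 u}.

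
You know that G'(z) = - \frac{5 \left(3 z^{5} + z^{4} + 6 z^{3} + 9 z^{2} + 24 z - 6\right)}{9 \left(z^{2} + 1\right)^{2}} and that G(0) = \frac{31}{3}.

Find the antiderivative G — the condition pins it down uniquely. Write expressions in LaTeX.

G(z) = - \frac{5 z^{4}}{6 z^{2} + 6} - \frac{5 z^{3}}{9 z^{2} + 9} + \frac{5 z^{2}}{3 z^{2} + 3} + \frac{10 z}{3 z^{2} + 3} + 2 + \frac{25}{3 z^{2} + 3}

G'(z) has the shape u'v + uv' for u = - \frac{5}{3 \left(z^{2} + 1\right)} and v = \frac{z^{4}}{2} + \frac{z^{3}}{3} - z^{2} - 2 z - 5 — it is the derivative of the product u*v.
A general antiderivative is - \frac{5 \left(\frac{z^{4}}{2} + \frac{z^{3}}{3} - z^{2} - 2 z - 5\right)}{3 \left(z^{2} + 1\right)} + C.
The condition gives C = \frac{31}{3} - (\frac{25}{3}) = 2.
So G(z) = - \frac{5 z^{4}}{6 z^{2} + 6} - \frac{5 z^{3}}{9 z^{2} + 9} + \frac{5 z^{2}}{3 z^{2} + 3} + \frac{10 z}{3 z^{2} + 3} + 2 + \frac{25}{3 z^{2} + 3}.
Check: d/dz[- \frac{5 z^{4}}{6 z^{2} + 6} - \frac{5 z^{3}}{9 z^{2} + 9} + \frac{5 z^{2}}{3 z^{2} + 3} + \frac{10 z}{3 z^{2} + 3} + 2 + \frac{25}{3 z^{2} + 3}] = \frac{- 15 z^{5} - 5 z^{4} - 30 z^{3} - 45 z^{2} - 120 z + 30}{9 z^{4} + 18 z^{2} + 9}, which equals G'(z).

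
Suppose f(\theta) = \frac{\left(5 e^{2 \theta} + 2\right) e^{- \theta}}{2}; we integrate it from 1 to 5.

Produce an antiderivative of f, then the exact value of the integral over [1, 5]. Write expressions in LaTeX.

Antiderivative: F(\theta) = \frac{\left(5 e^{2 \theta} - 2\right) e^{- \theta}}{2}; value = - \frac{5 e}{2} - e^{-5} + e^{-1} + \frac{5 e^{5}}{2}

Any candidate F(\theta) must reproduce f(\theta) exactly when differentiated.
F(\theta) = \frac{\left(5 e^{2 \theta} - 2\right) e^{- \theta}}{2} is an antiderivative of f.
Check: d/d\theta[\frac{\left(5 e^{2 \theta} - 2\right) e^{- \theta}}{2}] = \frac{\left(5 e^{2 \theta} + 2\right) e^{- \theta}}{2} = f(\theta).
F(5) = - \frac{1}{e^{5}} + \frac{5 e^{5}}{2}; F(1) = - \frac{1}{e} + \frac{5 e}{2}.
Integral = F(5) - F(1) = - \frac{5 e}{2} - e^{-5} + e^{-1} + \frac{5 e^{5}}{2}.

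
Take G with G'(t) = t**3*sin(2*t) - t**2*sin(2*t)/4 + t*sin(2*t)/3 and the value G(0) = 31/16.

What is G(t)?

G(t) = -t**3*cos(2*t)/2 + 3*t**2*sin(2*t)/4 + t**2*cos(2*t)/8 - t*sin(2*t)/8 + 7*t*cos(2*t)/12 - 7*sin(2*t)/24 - cos(2*t)/16 + 2

The integrand splits into summands that can be handled one at a time.
A general antiderivative is -t**3*cos(2*t)/2 + 3*t**2*sin(2*t)/4 + t**2*cos(2*t)/8 - t*sin(2*t)/8 + 7*t*cos(2*t)/12 - 7*sin(2*t)/24 - cos(2*t)/16 + C.
The condition gives C = 31/16 - (-1/16) = 2.
So G(t) = -t**3*cos(2*t)/2 + 3*t**2*sin(2*t)/4 + t**2*cos(2*t)/8 - t*sin(2*t)/8 + 7*t*cos(2*t)/12 - 7*sin(2*t)/24 - cos(2*t)/16 + 2.
Check: d/dt[-t**3*cos(2*t)/2 + 3*t**2*sin(2*t)/4 + t**2*cos(2*t)/8 - t*sin(2*t)/8 + 7*t*cos(2*t)/12 - 7*sin(2*t)/24 - cos(2*t)/16 + 2] = t**3*sin(2*t) - t**2*sin(2*t)/4 + t*sin(2*t)/3 = G'(t).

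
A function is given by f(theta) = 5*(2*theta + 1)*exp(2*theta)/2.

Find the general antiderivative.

Recognize the product-rule pattern: f = u'v + uv' with u = 5*theta/2, v = exp(2*theta), so integration by parts undoes it.
Check: d/dtheta[5*theta*exp(2*theta)/2] = 5*theta*exp(2*theta) + 5*exp(2*theta)/2, which equals f(theta).

F(theta) = 5*theta*exp(2*theta)/2 + C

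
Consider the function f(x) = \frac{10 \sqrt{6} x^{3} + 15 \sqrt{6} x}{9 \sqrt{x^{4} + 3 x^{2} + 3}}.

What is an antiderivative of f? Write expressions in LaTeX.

An antiderivative is F(x) = \frac{5 \sqrt{\frac{2 x^{4}}{3} + 2 x^{2} + 2}}{3}.

The substitution u = \frac{2 x^{4}}{3} + 2 x^{2} + 2 works: f is exactly (dF/du)*(du/dx) for that inner function.
Check: d/dx[\frac{5 \sqrt{\frac{2 x^{4}}{3} + 2 x^{2} + 2}}{3}] = \frac{10 \sqrt{6} x^{3} + 15 \sqrt{6} x}{9 \sqrt{x^{4} + 3 x^{2} + 3}} = f(x).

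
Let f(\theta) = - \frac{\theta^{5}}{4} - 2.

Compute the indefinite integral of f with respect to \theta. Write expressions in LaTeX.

F(\theta) = - \frac{\theta^{6}}{24} - 2 \theta + C

Check any antiderivative F(\theta) by computing F'(\theta) and comparing it with f(\theta).
Check: d/d\theta[- \frac{\theta^{6}}{24} - 2 \theta] = - \frac{\theta^{5}}{4} - 2 = f(\theta).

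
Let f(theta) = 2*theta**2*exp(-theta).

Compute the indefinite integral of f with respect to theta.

F(theta) = (-2*theta**2 - 4*theta - 4)*exp(-theta) + C

Recognize the product-rule pattern: f = u'v + uv' with u = -2*theta**2 - 4*theta - 4, v = exp(-theta), so integration by parts undoes it.
Check: d/dtheta[(-2*theta**2 - 4*theta - 4)*exp(-theta)] = 2*theta**2*exp(-theta) = f(theta).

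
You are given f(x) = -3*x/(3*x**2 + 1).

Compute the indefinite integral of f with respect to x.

f matches the chain-rule pattern g'(h)*h' with inner function h(x) = 2*x**2 + 2/3; substituting u = h(x) collapses the integral.
Check: d/dx[-log(2*x**2 + 2/3)/2] = -3*x/(3*x**2 + 1) = f(x).

F(x) = -log(2*x**2 + 2/3)/2 + C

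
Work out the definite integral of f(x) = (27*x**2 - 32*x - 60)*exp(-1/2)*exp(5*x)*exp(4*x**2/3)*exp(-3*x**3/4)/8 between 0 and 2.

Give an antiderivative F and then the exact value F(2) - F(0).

f matches the chain-rule pattern g'(h)*h' with inner function h(x) = -3*x**3/4 + 4*x**2/3 + 5*x - 1/2; substituting u = h(x) collapses the integral.
F(x) = -3*exp(-3*x**3/4 + 4*x**2/3 + 5*x - 1/2)/2 is an antiderivative of f.
Check: d/dx[-3*exp(-3*x**3/4 + 4*x**2/3 + 5*x - 1/2)/2] = (27*x**2 - 32*x - 60)*exp(-1/2)*exp(5*x)*exp(4*x**2/3)*exp(-3*x**3/4)/8 = f(x).
F(2) = -3*exp(53/6)/2; F(0) = -3*exp(-1/2)/2.
Integral = F(2) - F(0) = -3*exp(53/6)/2 + 3*exp(-1/2)/2.

Antiderivative: F(x) = -3*exp(-3*x**3/4 + 4*x**2/3 + 5*x - 1/2)/2; value = -3*exp(53/6)/2 + 3*exp(-1/2)/2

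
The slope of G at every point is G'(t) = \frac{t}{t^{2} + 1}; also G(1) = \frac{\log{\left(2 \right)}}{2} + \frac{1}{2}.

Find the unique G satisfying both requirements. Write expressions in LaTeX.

G(t) = \frac{\log{\left(t^{2} + 1 \right)}}{2} + \frac{1}{2}

The substitution u = t^{2} + 1 works: G'(t) is exactly (dG/du)*(du/dt) for that inner function.
A general antiderivative is \frac{\log{\left(t^{2} + 1 \right)}}{2} + C.
The condition gives C = \frac{\log{\left(2 \right)}}{2} + \frac{1}{2} - (\frac{\log{\left(2 \right)}}{2}) = \frac{1}{2}.
So G(t) = \frac{\log{\left(t^{2} + 1 \right)}}{2} + \frac{1}{2}.
Check: d/dt[\frac{\log{\left(t^{2} + 1 \right)}}{2} + \frac{1}{2}] = \frac{t}{t^{2} + 1} = G'(t).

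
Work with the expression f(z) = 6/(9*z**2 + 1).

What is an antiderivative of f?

An antiderivative is F(z) = 2*atan(3*z).

An antiderivative F(z) passes only if d/dz[F] lands on f(z) exactly.
Check: d/dz[2*atan(3*z)] = 6/(9*z**2 + 1) = f(z).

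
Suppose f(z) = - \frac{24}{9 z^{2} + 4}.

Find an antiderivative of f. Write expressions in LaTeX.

For F(z) to be correct the identity F'(z) - f(z) = 0 must hold.
Check: d/dz[- 4 \operatorname{atan}{\left(\frac{3 z}{2} \right)}] = - \frac{24}{9 z^{2} + 4} = f(z).

An antiderivative is F(z) = - 4 \operatorname{atan}{\left(\frac{3 z}{2} \right)}.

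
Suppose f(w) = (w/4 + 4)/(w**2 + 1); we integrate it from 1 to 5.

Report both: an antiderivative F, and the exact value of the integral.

Whatever form F(w) takes, F'(w) = f(w) is non-negotiable.
F(w) = (log(w**2 + 1) + 32*atan(w))/8 is an antiderivative of f.
Check: d/dw[(log(w**2 + 1) + 32*atan(w))/8] = (w + 16)/(4*w**2 + 4), which equals f(w).
F(5) = log(26)/8 + 4*atan(5); F(1) = log(2)/8 + pi.
Integral = F(5) - F(1) = -pi - log(2)/8 + log(26)/8 + 4*atan(5).

Antiderivative: F(w) = (log(w**2 + 1) + 32*atan(w))/8; value = -pi - log(2)/8 + log(26)/8 + 4*atan(5)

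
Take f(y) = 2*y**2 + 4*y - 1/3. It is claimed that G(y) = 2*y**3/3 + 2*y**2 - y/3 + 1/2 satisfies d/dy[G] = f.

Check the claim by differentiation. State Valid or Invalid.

Valid - the claim checks out under differentiation.

d/dy[G] = 2*y**2 + 4*y - 1/3
This equals f(y) exactly, so the claim holds.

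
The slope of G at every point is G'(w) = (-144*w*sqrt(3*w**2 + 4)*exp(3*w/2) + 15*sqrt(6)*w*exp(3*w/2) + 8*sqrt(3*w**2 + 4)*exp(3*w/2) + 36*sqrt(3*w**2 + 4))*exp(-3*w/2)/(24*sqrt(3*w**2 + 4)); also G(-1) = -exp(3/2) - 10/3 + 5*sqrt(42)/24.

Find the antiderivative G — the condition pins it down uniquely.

G(w) = -3*w**2 + w/3 + 5*sqrt(w**2/2 + 2/3)/4 - exp(-3*w/2)

For G(w) to be correct, d/dw[G] must agree with the stated G'(w) identically.
A general antiderivative is -3*w**2 + w/3 + 5*sqrt(w**2/2 + 2/3)/4 + 1 - exp(-3*w/2) + C.
The condition gives C = -exp(3/2) - 10/3 + 5*sqrt(42)/24 - (-exp(3/2) - 7/3 + 5*sqrt(42)/24) = -1.
So G(w) = -3*w**2 + w/3 + 5*sqrt(w**2/2 + 2/3)/4 - exp(-3*w/2).
Check: d/dw[-3*w**2 + w/3 + 5*sqrt(w**2/2 + 2/3)/4 - exp(-3*w/2)] = (-144*w*sqrt(3*w**2 + 4)*exp(3*w/2) + 15*sqrt(6)*w*exp(3*w/2) + 8*sqrt(3*w**2 + 4)*exp(3*w/2) + 36*sqrt(3*w**2 + 4))*exp(-3*w/2)/(24*sqrt(3*w**2 + 4)) = G'(w).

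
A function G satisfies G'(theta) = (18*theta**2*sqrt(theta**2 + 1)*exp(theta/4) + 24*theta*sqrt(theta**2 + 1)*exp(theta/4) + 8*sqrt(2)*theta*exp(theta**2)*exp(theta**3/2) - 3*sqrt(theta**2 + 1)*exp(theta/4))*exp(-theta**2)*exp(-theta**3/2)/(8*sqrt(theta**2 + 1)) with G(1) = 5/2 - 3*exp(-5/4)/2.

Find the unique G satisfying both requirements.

Since d/dtheta undoes antidifferentiation here, G(theta) must give back the stated G'(theta).
A general antiderivative is sqrt(2*theta**2 + 2) - 3*exp(-theta**3/2 - theta**2 + theta/4)/2 + C.
The condition gives C = 5/2 - 3*exp(-5/4)/2 - (2 - 3*exp(-5/4)/2) = 1/2.
So G(theta) = sqrt(2*theta**2 + 2) - 3*exp(theta/4)*exp(-theta**2)*exp(-theta**3/2)/2 + 1/2.
Check: d/dtheta[sqrt(2*theta**2 + 2) - 3*exp(theta/4)*exp(-theta**2)*exp(-theta**3/2)/2 + 1/2] = (18*theta**2*sqrt(theta**2 + 1)*exp(theta/4) + 24*theta*sqrt(theta**2 + 1)*exp(theta/4) + 8*sqrt(2)*theta*exp(theta**2)*exp(theta**3/2) - 3*sqrt(theta**2 + 1)*exp(theta/4))*exp(-theta**2)*exp(-theta**3/2)/(8*sqrt(theta**2 + 1)) = G'(theta).

G(theta) = sqrt(2*theta**2 + 2) - 3*exp(theta/4)*exp(-theta**2)*exp(-theta**3/2)/2 + 1/2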